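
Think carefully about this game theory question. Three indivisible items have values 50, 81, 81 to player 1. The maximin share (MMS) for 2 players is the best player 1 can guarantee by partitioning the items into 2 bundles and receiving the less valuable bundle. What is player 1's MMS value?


Step 1: Item values = 50, 81, 81
Step 2: Enumerate all 2-bundle partitions and take the smaller bundle:
  Partition 1: {50} vs {81,81} -> bundles 50, 162; min = 50
  Partition 2: {81} vs {50,81} -> bundles 81, 131; min = 81
  Partition 3: {81} vs {50,81} -> bundles 81, 131; min = 81
Step 3: MMS = max(50, 81, 81) = 81

81


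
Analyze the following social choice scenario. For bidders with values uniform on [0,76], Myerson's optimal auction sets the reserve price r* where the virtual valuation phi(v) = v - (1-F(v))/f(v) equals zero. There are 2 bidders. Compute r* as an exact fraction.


Step 1: For U[0,76], F(v) = v/76 and f(v) = 1/76
Step 2: phi(v) = v - (1 - v/76)/(1/76) = v - (76 - v) = 2v - 76
Step 3: Set phi(r*) = 0: 2r* - 76 = 0
Step 4: r* = 76/2 = 38 (the number of bidders n = 2 does not enter)

38


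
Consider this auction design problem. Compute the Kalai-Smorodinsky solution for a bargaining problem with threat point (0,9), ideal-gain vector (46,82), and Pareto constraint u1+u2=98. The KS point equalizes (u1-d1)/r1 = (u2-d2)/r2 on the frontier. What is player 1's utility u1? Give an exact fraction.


Step 1: At the KS point, (u1-d1)/r1 = (u2-d2)/r2 = t and u1+u2 = 98
Step 2: u1 = d1 + r1*t and u2 = d2 + r2*t, so (d1 + r1*t) + (d2 + r2*t) = 98
Step 3: t = (98 - 0 - 9)/(46 + 82) = 89/128
Step 4: u1 = d1 + r1*t = 0 + 46 * 89/128 = 2047/64
Step 5: (Check: u2 = d2 + r2*t = 4225/64; u1+u2 = 2047/64 + 4225/64 = 98, on the frontier.)

2047/64


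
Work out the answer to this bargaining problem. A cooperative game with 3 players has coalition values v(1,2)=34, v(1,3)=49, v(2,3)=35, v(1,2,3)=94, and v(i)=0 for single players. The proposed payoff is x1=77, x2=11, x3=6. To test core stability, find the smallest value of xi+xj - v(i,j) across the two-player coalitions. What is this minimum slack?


Step 1: Slack for coalition (1,2): x1+x2 - v12 = 88 - 34 = 54
Step 2: Slack for coalition (1,3): x1+x3 - v13 = 83 - 49 = 34
Step 3: Slack for coalition (2,3): x2+x3 - v23 = 17 - 35 = -18
Step 4: Minimum slack = min(54, 34, -18) = -18, attained by (2,3); coalition (2,3) can block (slack < 0), so the allocation is not in the core

-18


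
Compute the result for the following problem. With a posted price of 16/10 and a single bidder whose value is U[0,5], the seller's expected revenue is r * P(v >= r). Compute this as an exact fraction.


Step 1: Posted price r = 8/5, value support [0,5]
Step 2: P(v >= r) = (5 - 8/5)/5 = 17/25
Step 3: Expected revenue = r * P(v >= r) = 8/5 * 17/25
Step 4: Revenue = 136/125

136/125


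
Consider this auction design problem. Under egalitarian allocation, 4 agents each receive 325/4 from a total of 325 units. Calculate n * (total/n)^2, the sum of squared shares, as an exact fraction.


Step 1: Each agent's share = 325/4
Step 2: Square of each share = (325/4)^2 = 105625/16
Step 3: Sum of squares = 4 * 105625/16 = 105625/4

105625/4


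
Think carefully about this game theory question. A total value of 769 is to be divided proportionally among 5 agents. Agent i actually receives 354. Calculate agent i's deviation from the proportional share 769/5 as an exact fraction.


Step 1: Proportional share = 769/5
Step 2: Agent's actual allocation = 354
Step 3: Excess = 354 - 769/5 = 1001/5

1001/5


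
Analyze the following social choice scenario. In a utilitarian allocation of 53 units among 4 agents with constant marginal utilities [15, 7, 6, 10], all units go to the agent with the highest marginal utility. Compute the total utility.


Step 1: The marginal utilities are [15, 7, 6, 10]
Step 2: The highest marginal utility is 15
Step 3: All 53 units go to that agent
Step 4: Total utility = 15 * 53 = 795

795


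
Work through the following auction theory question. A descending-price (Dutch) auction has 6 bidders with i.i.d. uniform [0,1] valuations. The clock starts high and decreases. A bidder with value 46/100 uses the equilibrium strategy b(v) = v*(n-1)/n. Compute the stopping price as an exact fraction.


Step 1: Dutch auctions are strategically equivalent to first-price auctions
Step 2: The equilibrium bid is b(v) = v*(n-1)/n
Step 3: b = 23/50 * 5/6
Step 4: b = 23/60

23/60


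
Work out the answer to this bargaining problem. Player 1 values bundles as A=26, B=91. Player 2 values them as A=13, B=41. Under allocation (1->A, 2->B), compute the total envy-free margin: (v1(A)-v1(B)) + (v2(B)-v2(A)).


Step 1: Player 1's margin = v1(A) - v1(B) = 26 - 91 = -65
Step 2: Player 2's margin = v2(B) - v2(A) = 41 - 13 = 28
Step 3: Total margin = -65 + 28 = -37

-37


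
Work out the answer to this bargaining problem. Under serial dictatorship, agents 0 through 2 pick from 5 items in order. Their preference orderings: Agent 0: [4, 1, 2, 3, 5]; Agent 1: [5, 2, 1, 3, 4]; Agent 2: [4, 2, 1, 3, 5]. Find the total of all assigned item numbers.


Step 1: Agent 0 picks item 4
Step 2: Agent 1 picks item 5
Step 3: Agent 2 picks item 2
Step 4: Sum = 4 + 5 + 2 = 11

11


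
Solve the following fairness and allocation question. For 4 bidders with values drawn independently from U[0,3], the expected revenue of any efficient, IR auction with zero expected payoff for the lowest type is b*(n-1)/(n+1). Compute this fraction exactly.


Step 1: By Revenue Equivalence, expected revenue = b*(n-1)/(n+1)
Step 2: Substituting n = 4, b = 3
Step 3: Revenue = 3*(4-1)/(4+1) = 3*3/5
Step 4: Revenue = 9/5

9/5


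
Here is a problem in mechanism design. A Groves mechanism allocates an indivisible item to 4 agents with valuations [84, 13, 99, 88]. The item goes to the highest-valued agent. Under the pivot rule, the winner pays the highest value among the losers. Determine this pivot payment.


Step 1: The efficient winner is agent 2 with value 99
Step 2: Other agents' values: [84, 13, 88]
Step 3: Pivot payment = max(others) = 88
Step 4: The winner pays 88

88


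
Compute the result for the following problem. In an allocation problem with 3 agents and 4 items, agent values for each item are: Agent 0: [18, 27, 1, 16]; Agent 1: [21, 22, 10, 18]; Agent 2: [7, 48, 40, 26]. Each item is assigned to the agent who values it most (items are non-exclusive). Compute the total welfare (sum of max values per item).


Step 1: For each item, find the maximum value among all agents.
Step 2: Item 0 -> Agent 1 (value 21)
Step 3: Item 1 -> Agent 2 (value 48)
Step 4: Item 2 -> Agent 2 (value 40)
Step 5: Item 3 -> Agent 2 (value 26)
Step 6: Total welfare = 21 + 48 + 40 + 26 = 135

135


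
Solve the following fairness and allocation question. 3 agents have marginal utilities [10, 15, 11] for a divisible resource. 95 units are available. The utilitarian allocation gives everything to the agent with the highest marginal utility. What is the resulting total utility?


Step 1: The marginal utilities are [10, 15, 11]
Step 2: The highest marginal utility is 15
Step 3: All 95 units go to that agent
Step 4: Total utility = 15 * 95 = 1425

1425


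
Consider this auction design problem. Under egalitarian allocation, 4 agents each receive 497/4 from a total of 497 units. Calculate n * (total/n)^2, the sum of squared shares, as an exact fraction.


Step 1: Each agent's share = 497/4
Step 2: Square of each share = (497/4)^2 = 247009/16
Step 3: Sum of squares = 4 * 247009/16 = 247009/4

247009/4


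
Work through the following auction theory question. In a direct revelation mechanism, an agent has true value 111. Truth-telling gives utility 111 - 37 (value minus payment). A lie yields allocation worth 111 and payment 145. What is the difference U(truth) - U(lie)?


Step 1: U(truth) = value - payment = 111 - 37 = 74
Step 2: U(lie) = allocation - payment = 111 - 145 = -34
Step 3: IC gap = 74 - (-34) = 108

108


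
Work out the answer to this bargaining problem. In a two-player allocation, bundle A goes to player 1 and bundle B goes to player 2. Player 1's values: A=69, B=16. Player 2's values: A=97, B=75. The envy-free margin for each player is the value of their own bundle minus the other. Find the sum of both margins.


Step 1: Player 1's margin = v1(A) - v1(B) = 69 - 16 = 53
Step 2: Player 2's margin = v2(B) - v2(A) = 75 - 97 = -22
Step 3: Total margin = 53 + -22 = 31

31


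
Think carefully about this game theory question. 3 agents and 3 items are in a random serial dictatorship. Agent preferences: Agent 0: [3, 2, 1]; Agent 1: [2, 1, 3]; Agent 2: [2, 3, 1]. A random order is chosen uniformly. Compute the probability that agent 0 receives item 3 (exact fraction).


Step 1: Agent 0 wants item 3
Step 2: There are 6 possible orderings of agents
Step 3: In 5 orderings, agent 0 gets item 3
Step 4: Probability = 5/6

5/6


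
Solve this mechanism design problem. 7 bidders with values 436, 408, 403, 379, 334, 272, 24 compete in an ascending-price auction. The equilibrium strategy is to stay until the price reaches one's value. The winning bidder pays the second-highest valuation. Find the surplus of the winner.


Step 1: Identify the highest value: 436
Step 2: Identify the second-highest value: 408
Step 3: The final price = second-highest value = 408
Step 4: Surplus = 436 - 408 = 28

28


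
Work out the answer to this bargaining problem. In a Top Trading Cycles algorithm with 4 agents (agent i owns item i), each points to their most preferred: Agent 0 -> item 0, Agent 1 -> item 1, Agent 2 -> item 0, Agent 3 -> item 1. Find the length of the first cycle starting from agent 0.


Step 1: Trace the pointer graph from agent 0: 0 -> 0
Step 2: A cycle is detected when we revisit agent 0
Step 3: The cycle is: 0 -> 0
Step 4: Cycle length = 1

1


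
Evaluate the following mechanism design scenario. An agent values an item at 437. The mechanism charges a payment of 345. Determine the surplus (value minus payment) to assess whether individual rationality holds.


Step 1: Surplus = value - payment = 437 - 345 = 92
Step 2: IR is satisfied (surplus >= 0)

92


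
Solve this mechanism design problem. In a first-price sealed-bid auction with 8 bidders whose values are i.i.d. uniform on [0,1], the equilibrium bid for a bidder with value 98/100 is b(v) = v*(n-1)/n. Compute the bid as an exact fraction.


Step 1: The symmetric BNE bidding function is b(v) = v * (n-1) / n
Step 2: Substitute v = 49/50 and n = 8
Step 3: b = 49/50 * 7/8
Step 4: b = 343/400

343/400


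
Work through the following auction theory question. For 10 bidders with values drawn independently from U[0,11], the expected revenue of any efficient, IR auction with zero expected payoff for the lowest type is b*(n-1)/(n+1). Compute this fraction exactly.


Step 1: By Revenue Equivalence, expected revenue = b*(n-1)/(n+1)
Step 2: Substituting n = 10, b = 11
Step 3: Revenue = 11*(10-1)/(10+1) = 11*9/11
Step 4: Revenue = 99/11 = 9

9


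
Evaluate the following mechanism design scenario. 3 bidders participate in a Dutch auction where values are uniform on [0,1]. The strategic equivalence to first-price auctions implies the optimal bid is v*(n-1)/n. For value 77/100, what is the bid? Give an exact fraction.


Step 1: Dutch auctions are strategically equivalent to first-price auctions
Step 2: The equilibrium bid is b(v) = v*(n-1)/n
Step 3: b = 77/100 * 2/3
Step 4: b = 77/150

77/150


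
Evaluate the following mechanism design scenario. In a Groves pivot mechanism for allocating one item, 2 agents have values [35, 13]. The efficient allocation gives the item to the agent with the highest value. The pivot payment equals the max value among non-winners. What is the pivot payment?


Step 1: The efficient winner is agent 0 with value 35
Step 2: Other agents' values: [13]
Step 3: Pivot payment = max(others) = 13
Step 4: The winner pays 13

13


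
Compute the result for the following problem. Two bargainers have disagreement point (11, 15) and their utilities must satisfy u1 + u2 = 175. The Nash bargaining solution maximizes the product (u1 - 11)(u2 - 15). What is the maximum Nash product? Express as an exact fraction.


Step 1: The Nash solution splits surplus symmetrically above the disagreement point
Step 2: u1 = (total + d1 - d2)/2 = (175 + 11 - 15)/2 = 171/2
Step 3: u2 = (total - d1 + d2)/2 = (175 - 11 + 15)/2 = 179/2
Step 4: Nash product = (171/2 - 11) * (179/2 - 15)
Step 5: = 149/2 * 149/2 = 22201/4

22201/4


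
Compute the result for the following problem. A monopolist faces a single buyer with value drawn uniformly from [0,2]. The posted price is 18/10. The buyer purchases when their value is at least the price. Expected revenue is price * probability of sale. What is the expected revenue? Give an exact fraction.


Step 1: Posted price r = 9/5, value support [0,2]
Step 2: P(v >= r) = (2 - 9/5)/2 = 1/10
Step 3: Expected revenue = r * P(v >= r) = 9/5 * 1/10
Step 4: Revenue = 9/50

9/50


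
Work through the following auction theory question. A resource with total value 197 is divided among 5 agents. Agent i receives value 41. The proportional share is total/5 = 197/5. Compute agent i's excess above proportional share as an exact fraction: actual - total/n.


Step 1: Proportional share = 197/5
Step 2: Agent's actual allocation = 41
Step 3: Excess = 41 - 197/5 = 8/5

8/5


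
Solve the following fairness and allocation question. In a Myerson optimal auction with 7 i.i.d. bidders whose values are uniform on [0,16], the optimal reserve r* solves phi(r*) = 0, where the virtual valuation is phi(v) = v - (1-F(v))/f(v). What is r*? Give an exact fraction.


Step 1: For U[0,16], F(v) = v/16 and f(v) = 1/16
Step 2: phi(v) = v - (1 - v/16)/(1/16) = v - (16 - v) = 2v - 16
Step 3: Set phi(r*) = 0: 2r* - 16 = 0
Step 4: r* = 16/2 = 8 (the number of bidders n = 7 does not enter)

8


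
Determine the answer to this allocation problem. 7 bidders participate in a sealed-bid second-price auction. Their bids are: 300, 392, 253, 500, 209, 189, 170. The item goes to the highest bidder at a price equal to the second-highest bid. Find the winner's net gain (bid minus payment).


Step 1: Sort bids in descending order: 500, 392, 300, 253, 209, 189, 170
Step 2: The winning bid is the highest: 500
Step 3: The payment equals the second-highest bid: 392
Step 4: Surplus = winner's bid - payment = 500 - 392 = 108

108


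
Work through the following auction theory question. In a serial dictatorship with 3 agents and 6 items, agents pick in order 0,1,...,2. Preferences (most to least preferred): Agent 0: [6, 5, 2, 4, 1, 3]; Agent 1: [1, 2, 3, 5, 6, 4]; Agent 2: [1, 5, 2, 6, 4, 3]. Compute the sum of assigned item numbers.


Step 1: Agent 0 picks item 6
Step 2: Agent 1 picks item 1
Step 3: Agent 2 picks item 5
Step 4: Sum = 6 + 1 + 5 = 12

12


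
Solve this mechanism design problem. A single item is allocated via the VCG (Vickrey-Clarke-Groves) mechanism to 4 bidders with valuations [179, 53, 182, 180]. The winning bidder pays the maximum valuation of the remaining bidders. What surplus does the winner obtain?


Step 1: The winner is the agent with the highest value: agent 2 with value 182
Step 2: Values of other agents: [179, 53, 180]
Step 3: VCG payment = max of others' values = 180
Step 4: Surplus = 182 - 180 = 2

2


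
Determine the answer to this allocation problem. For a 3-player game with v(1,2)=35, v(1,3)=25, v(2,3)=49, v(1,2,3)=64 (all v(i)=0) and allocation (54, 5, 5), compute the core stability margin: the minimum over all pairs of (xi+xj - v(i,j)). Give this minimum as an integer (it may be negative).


Step 1: Slack for coalition (1,2): x1+x2 - v12 = 59 - 35 = 24
Step 2: Slack for coalition (1,3): x1+x3 - v13 = 59 - 25 = 34
Step 3: Slack for coalition (2,3): x2+x3 - v23 = 10 - 49 = -39
Step 4: Minimum slack = min(24, 34, -39) = -39, attained by (2,3); coalition (2,3) can block (slack < 0), so the allocation is not in the core

-39


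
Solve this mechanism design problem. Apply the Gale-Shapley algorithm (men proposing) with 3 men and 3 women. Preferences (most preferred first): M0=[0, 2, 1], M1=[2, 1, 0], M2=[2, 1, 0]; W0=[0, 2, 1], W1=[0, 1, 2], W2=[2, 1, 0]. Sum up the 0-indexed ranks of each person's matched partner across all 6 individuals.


Step 1: Run Gale-Shapley (men propose, women hold best offer):
  M0 proposes to W0; she accepts
  M1 proposes to W2; she accepts
  M2 proposes to W2; she switches from M1
  M1 proposes to W1; she accepts
Step 2: Final matching: W0-M0, W1-M1, W2-M2
Step 3: 0-indexed ranks (man's rank of his match, then woman's): 0 + 0 + 1 + 1 + 0 + 0
Step 4: Total rank sum = 2

2


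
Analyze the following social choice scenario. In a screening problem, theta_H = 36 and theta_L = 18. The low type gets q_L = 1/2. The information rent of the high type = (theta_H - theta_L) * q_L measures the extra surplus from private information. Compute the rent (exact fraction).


Step 1: theta_H - theta_L = 36 - 18 = 18
Step 2: Information rent = (theta_H - theta_L) * q_L
Step 3: = 18 * 1/2
Step 4: = 9

9


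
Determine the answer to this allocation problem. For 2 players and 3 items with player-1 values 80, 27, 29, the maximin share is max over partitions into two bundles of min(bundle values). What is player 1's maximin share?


Step 1: Item values = 80, 27, 29
Step 2: Enumerate all 2-bundle partitions and take the smaller bundle:
  Partition 1: {80} vs {27,29} -> bundles 80, 56; min = 56
  Partition 2: {27} vs {80,29} -> bundles 27, 109; min = 27
  Partition 3: {29} vs {80,27} -> bundles 29, 107; min = 29
Step 3: MMS = max(56, 27, 29) = 56

56


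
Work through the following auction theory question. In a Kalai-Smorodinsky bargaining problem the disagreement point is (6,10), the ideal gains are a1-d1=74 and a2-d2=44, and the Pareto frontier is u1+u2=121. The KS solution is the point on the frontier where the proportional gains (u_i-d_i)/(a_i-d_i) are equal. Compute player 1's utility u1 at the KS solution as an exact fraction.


Step 1: At the KS point, (u1-d1)/r1 = (u2-d2)/r2 = t and u1+u2 = 121
Step 2: u1 = d1 + r1*t and u2 = d2 + r2*t, so (d1 + r1*t) + (d2 + r2*t) = 121
Step 3: t = (121 - 6 - 10)/(74 + 44) = 105/118
Step 4: u1 = d1 + r1*t = 6 + 74 * 105/118 = 4239/59
Step 5: (Check: u2 = d2 + r2*t = 2900/59; u1+u2 = 4239/59 + 2900/59 = 121, on the frontier.)

4239/59


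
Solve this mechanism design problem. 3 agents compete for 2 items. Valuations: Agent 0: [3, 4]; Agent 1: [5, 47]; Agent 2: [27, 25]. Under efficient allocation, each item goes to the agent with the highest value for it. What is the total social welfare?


Step 1: For each item, find the maximum value among all agents.
Step 2: Item 0 -> Agent 2 (value 27)
Step 3: Item 1 -> Agent 1 (value 47)
Step 4: Total welfare = 27 + 47 = 74

74


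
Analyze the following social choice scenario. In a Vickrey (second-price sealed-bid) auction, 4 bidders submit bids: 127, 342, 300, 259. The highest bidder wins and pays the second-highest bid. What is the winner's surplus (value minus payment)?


Step 1: Sort bids in descending order: 342, 300, 259, 127
Step 2: The winning bid is the highest: 342
Step 3: The payment equals the second-highest bid: 300
Step 4: Surplus = winner's bid - payment = 342 - 300 = 42

42


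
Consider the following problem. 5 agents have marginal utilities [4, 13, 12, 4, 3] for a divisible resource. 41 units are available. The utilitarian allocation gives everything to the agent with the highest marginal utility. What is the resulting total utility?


Step 1: The marginal utilities are [4, 13, 12, 4, 3]
Step 2: The highest marginal utility is 13
Step 3: All 41 units go to that agent
Step 4: Total utility = 13 * 41 = 533

533


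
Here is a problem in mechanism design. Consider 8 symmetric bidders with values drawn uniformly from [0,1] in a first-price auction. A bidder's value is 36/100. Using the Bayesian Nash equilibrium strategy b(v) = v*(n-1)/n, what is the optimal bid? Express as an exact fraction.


Step 1: The symmetric BNE bidding function is b(v) = v * (n-1) / n
Step 2: Substitute v = 9/25 and n = 8
Step 3: b = 9/25 * 7/8
Step 4: b = 63/200

63/200


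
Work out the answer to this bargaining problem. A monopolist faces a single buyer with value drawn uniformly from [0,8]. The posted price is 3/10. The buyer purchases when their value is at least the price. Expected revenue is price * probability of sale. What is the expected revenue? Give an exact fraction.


Step 1: Posted price r = 3/10, value support [0,8]
Step 2: P(v >= r) = (8 - 3/10)/8 = 77/80
Step 3: Expected revenue = r * P(v >= r) = 3/10 * 77/80
Step 4: Revenue = 231/800

231/800


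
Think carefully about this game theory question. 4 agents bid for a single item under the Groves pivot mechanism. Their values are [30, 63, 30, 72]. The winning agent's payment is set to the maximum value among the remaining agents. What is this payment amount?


Step 1: The efficient winner is agent 3 with value 72
Step 2: Other agents' values: [30, 63, 30]
Step 3: Pivot payment = max(others) = 63
Step 4: The winner pays 63

63


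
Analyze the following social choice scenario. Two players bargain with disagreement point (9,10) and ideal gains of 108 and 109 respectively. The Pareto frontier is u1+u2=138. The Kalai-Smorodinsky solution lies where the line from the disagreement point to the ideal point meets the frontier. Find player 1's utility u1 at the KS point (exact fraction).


Step 1: At the KS point, (u1-d1)/r1 = (u2-d2)/r2 = t and u1+u2 = 138
Step 2: u1 = d1 + r1*t and u2 = d2 + r2*t, so (d1 + r1*t) + (d2 + r2*t) = 138
Step 3: t = (138 - 9 - 10)/(108 + 109) = 119/217 = 17/31
Step 4: u1 = d1 + r1*t = 9 + 108 * 17/31 = 2115/31
Step 5: (Check: u2 = d2 + r2*t = 2163/31; u1+u2 = 2115/31 + 2163/31 = 138, on the frontier.)

2115/31


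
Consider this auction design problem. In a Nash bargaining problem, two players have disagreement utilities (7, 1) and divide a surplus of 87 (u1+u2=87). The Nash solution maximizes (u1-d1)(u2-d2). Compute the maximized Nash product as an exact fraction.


Step 1: The Nash solution splits surplus symmetrically above the disagreement point
Step 2: u1 = (total + d1 - d2)/2 = (87 + 7 - 1)/2 = 93/2
Step 3: u2 = (total - d1 + d2)/2 = (87 - 7 + 1)/2 = 81/2
Step 4: Nash product = (93/2 - 7) * (81/2 - 1)
Step 5: = 79/2 * 79/2 = 6241/4

6241/4


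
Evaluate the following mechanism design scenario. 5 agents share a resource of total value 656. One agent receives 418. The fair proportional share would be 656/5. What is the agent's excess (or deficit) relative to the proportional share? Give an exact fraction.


Step 1: Proportional share = 656/5
Step 2: Agent's actual allocation = 418
Step 3: Excess = 418 - 656/5 = 1434/5

1434/5


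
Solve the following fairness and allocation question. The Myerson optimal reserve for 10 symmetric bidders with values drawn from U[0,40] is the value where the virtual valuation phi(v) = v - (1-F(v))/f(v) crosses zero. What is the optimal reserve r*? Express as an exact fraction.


Step 1: For U[0,40], F(v) = v/40 and f(v) = 1/40
Step 2: phi(v) = v - (1 - v/40)/(1/40) = v - (40 - v) = 2v - 40
Step 3: Set phi(r*) = 0: 2r* - 40 = 0
Step 4: r* = 40/2 = 20 (the number of bidders n = 10 does not enter)

20


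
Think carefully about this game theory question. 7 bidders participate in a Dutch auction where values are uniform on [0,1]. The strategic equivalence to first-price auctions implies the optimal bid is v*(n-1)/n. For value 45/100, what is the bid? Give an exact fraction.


Step 1: Dutch auctions are strategically equivalent to first-price auctions
Step 2: The equilibrium bid is b(v) = v*(n-1)/n
Step 3: b = 9/20 * 6/7
Step 4: b = 27/70

27/70


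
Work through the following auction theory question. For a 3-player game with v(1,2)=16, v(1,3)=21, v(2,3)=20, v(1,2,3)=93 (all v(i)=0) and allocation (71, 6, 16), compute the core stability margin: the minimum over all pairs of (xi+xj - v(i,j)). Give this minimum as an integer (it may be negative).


Step 1: Slack for coalition (1,2): x1+x2 - v12 = 77 - 16 = 61
Step 2: Slack for coalition (1,3): x1+x3 - v13 = 87 - 21 = 66
Step 3: Slack for coalition (2,3): x2+x3 - v23 = 22 - 20 = 2
Step 4: Minimum slack = min(61, 66, 2) = 2, attained by (2,3); no pair can gain by deviating, so the allocation is in the core

2


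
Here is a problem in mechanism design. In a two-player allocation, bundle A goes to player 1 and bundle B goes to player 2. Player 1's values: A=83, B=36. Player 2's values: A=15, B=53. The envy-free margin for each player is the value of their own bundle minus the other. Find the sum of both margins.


Step 1: Player 1's margin = v1(A) - v1(B) = 83 - 36 = 47
Step 2: Player 2's margin = v2(B) - v2(A) = 53 - 15 = 38
Step 3: Total margin = 47 + 38 = 85

85


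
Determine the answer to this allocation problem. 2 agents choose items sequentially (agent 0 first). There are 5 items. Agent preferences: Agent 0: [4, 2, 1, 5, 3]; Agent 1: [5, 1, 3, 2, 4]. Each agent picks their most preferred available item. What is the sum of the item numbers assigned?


Step 1: Agent 0 picks item 4
Step 2: Agent 1 picks item 5
Step 3: Sum = 4 + 5 = 9

9


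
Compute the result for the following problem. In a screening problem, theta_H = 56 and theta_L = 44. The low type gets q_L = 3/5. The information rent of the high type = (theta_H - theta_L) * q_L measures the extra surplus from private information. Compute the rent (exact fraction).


Step 1: theta_H - theta_L = 56 - 44 = 12
Step 2: Information rent = (theta_H - theta_L) * q_L
Step 3: = 12 * 3/5
Step 4: = 36/5

36/5


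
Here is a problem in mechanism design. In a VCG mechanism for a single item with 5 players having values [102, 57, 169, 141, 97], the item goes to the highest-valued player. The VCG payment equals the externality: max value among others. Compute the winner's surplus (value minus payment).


Step 1: The winner is the agent with the highest value: agent 2 with value 169
Step 2: Values of other agents: [102, 57, 141, 97]
Step 3: VCG payment = max of others' values = 141
Step 4: Surplus = 169 - 141 = 28

28


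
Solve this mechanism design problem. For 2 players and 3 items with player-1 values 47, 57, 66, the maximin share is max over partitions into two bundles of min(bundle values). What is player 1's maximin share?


Step 1: Item values = 47, 57, 66
Step 2: Enumerate all 2-bundle partitions and take the smaller bundle:
  Partition 1: {47} vs {57,66} -> bundles 47, 123; min = 47
  Partition 2: {57} vs {47,66} -> bundles 57, 113; min = 57
  Partition 3: {66} vs {47,57} -> bundles 66, 104; min = 66
Step 3: MMS = max(47, 57, 66) = 66

66


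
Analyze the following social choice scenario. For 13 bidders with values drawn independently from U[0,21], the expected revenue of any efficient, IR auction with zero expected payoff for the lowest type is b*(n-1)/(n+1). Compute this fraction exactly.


Step 1: By Revenue Equivalence, expected revenue = b*(n-1)/(n+1)
Step 2: Substituting n = 13, b = 21
Step 3: Revenue = 21*(13-1)/(13+1) = 21*12/14
Step 4: Revenue = 252/14 = 18

18


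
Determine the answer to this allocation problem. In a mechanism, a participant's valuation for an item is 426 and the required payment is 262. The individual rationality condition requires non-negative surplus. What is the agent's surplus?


Step 1: Surplus = value - payment = 426 - 262 = 164
Step 2: IR is satisfied (surplus >= 0)

164


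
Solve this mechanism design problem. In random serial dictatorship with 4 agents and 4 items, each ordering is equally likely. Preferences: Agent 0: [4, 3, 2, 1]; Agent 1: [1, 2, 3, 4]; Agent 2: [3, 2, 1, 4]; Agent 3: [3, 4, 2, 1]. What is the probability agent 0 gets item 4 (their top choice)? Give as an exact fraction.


Step 1: Agent 0 wants item 4
Step 2: There are 24 possible orderings of agents
Step 3: In 20 orderings, agent 0 gets item 4
Step 4: Probability = 20/24 = 5/6

5/6


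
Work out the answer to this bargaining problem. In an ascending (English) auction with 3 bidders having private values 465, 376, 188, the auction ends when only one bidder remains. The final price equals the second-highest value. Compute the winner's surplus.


Step 1: Identify the highest value: 465
Step 2: Identify the second-highest value: 376
Step 3: The final price = second-highest value = 376
Step 4: Surplus = 465 - 376 = 89

89


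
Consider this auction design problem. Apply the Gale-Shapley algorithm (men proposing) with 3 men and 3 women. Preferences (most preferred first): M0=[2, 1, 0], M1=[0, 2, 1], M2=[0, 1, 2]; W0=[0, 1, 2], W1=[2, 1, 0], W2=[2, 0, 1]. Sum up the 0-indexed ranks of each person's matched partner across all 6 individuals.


Step 1: Run Gale-Shapley (men propose, women hold best offer):
  M0 proposes to W2; she accepts
  M1 proposes to W0; she accepts
  M2 proposes to W0; rejected
  M2 proposes to W1; she accepts
Step 2: Final matching: W0-M1, W1-M2, W2-M0
Step 3: 0-indexed ranks (man's rank of his match, then woman's): 0 + 1 + 1 + 0 + 0 + 1
Step 4: Total rank sum = 3

3


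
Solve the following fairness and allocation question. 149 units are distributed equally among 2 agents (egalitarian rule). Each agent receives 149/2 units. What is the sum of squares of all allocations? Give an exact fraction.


Step 1: Each agent's share = 149/2
Step 2: Square of each share = (149/2)^2 = 22201/4
Step 3: Sum of squares = 2 * 22201/4 = 22201/2

22201/2


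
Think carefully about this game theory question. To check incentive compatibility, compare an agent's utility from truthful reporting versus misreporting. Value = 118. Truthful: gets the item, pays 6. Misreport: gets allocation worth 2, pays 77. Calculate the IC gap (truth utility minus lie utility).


Step 1: U(truth) = value - payment = 118 - 6 = 112
Step 2: U(lie) = allocation - payment = 2 - 77 = -75
Step 3: IC gap = 112 - (-75) = 187

187


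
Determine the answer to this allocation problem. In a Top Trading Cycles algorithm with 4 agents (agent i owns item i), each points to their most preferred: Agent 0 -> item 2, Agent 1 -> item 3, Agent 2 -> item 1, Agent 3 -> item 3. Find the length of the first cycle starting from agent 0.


Step 1: Trace the pointer graph from agent 0: 0 -> 2 -> 1 -> 3 -> 3
Step 2: A cycle is detected when we revisit agent 3
Step 3: The cycle is: 3 -> 3
Step 4: Cycle length = 1

1


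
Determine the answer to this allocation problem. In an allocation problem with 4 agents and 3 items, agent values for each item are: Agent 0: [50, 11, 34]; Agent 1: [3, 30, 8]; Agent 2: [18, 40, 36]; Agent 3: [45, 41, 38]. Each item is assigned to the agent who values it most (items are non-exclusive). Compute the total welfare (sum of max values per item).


Step 1: For each item, find the maximum value among all agents.
Step 2: Item 0 -> Agent 0 (value 50)
Step 3: Item 1 -> Agent 3 (value 41)
Step 4: Item 2 -> Agent 3 (value 38)
Step 5: Total welfare = 50 + 41 + 38 = 129

129


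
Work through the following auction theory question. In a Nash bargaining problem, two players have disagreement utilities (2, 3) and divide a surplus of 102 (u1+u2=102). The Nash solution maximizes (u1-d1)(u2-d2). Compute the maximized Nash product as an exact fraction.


Step 1: The Nash solution splits surplus symmetrically above the disagreement point
Step 2: u1 = (total + d1 - d2)/2 = (102 + 2 - 3)/2 = 101/2
Step 3: u2 = (total - d1 + d2)/2 = (102 - 2 + 3)/2 = 103/2
Step 4: Nash product = (101/2 - 2) * (103/2 - 3)
Step 5: = 97/2 * 97/2 = 9409/4

9409/4


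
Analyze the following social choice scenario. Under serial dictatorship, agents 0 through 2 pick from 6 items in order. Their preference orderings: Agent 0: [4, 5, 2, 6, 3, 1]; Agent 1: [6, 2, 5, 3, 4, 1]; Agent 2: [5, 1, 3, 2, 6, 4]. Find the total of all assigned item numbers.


Step 1: Agent 0 picks item 4
Step 2: Agent 1 picks item 6
Step 3: Agent 2 picks item 5
Step 4: Sum = 4 + 6 + 5 = 15

15


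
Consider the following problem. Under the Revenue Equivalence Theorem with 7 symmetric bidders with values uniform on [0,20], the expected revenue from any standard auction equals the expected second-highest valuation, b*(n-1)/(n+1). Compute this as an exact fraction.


Step 1: By Revenue Equivalence, expected revenue = b*(n-1)/(n+1)
Step 2: Substituting n = 7, b = 20
Step 3: Revenue = 20*(7-1)/(7+1) = 20*6/8
Step 4: Revenue = 120/8 = 15

15


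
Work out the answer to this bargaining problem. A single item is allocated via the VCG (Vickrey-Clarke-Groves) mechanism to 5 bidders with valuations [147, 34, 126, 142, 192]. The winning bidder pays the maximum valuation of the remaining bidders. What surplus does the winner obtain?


Step 1: The winner is the agent with the highest value: agent 4 with value 192
Step 2: Values of other agents: [147, 34, 126, 142]
Step 3: VCG payment = max of others' values = 147
Step 4: Surplus = 192 - 147 = 45

45


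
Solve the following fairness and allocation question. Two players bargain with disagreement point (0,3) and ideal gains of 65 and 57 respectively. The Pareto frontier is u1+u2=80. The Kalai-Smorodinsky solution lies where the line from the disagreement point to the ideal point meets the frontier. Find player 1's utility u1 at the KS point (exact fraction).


Step 1: At the KS point, (u1-d1)/r1 = (u2-d2)/r2 = t and u1+u2 = 80
Step 2: u1 = d1 + r1*t and u2 = d2 + r2*t, so (d1 + r1*t) + (d2 + r2*t) = 80
Step 3: t = (80 - 0 - 3)/(65 + 57) = 77/122
Step 4: u1 = d1 + r1*t = 0 + 65 * 77/122 = 5005/122
Step 5: (Check: u2 = d2 + r2*t = 4755/122; u1+u2 = 5005/122 + 4755/122 = 80, on the frontier.)

5005/122


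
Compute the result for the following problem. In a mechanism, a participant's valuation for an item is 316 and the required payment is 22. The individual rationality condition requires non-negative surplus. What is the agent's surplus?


Step 1: Surplus = value - payment = 316 - 22 = 294
Step 2: IR is satisfied (surplus >= 0)

294


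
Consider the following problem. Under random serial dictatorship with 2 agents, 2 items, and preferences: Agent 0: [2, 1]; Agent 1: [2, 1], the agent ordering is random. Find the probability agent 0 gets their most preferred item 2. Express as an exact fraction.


Step 1: Agent 0 wants item 2
Step 2: There are 2 possible orderings of agents
Step 3: In 1 orderings, agent 0 gets item 2
Step 4: Probability = 1/2

1/2


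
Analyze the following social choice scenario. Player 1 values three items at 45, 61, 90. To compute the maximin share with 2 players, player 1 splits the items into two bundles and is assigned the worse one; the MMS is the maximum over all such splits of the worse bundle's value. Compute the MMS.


Step 1: Item values = 45, 61, 90
Step 2: Enumerate all 2-bundle partitions and take the smaller bundle:
  Partition 1: {45} vs {61,90} -> bundles 45, 151; min = 45
  Partition 2: {61} vs {45,90} -> bundles 61, 135; min = 61
  Partition 3: {90} vs {45,61} -> bundles 90, 106; min = 90
Step 3: MMS = max(45, 61, 90) = 90

90


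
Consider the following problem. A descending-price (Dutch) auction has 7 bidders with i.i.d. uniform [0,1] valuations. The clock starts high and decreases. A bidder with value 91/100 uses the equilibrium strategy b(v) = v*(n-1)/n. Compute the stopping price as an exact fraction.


Step 1: Dutch auctions are strategically equivalent to first-price auctions
Step 2: The equilibrium bid is b(v) = v*(n-1)/n
Step 3: b = 91/100 * 6/7
Step 4: b = 39/50

39/50


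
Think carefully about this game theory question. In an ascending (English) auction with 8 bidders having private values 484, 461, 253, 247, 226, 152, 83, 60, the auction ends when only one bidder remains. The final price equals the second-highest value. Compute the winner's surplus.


Step 1: Identify the highest value: 484
Step 2: Identify the second-highest value: 461
Step 3: The final price = second-highest value = 461
Step 4: Surplus = 484 - 461 = 23

23


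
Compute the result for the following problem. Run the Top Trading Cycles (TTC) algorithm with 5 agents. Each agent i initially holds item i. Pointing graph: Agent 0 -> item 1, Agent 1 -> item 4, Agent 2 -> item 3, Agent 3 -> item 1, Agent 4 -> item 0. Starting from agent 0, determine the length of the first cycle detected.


Step 1: Trace the pointer graph from agent 0: 0 -> 1 -> 4 -> 0
Step 2: A cycle is detected when we revisit agent 0
Step 3: The cycle is: 0 -> 1 -> 4 -> 0
Step 4: Cycle length = 3

3


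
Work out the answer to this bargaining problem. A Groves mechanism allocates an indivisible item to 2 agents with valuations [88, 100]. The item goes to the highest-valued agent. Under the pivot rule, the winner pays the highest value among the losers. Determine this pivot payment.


Step 1: The efficient winner is agent 1 with value 100
Step 2: Other agents' values: [88]
Step 3: Pivot payment = max(others) = 88
Step 4: The winner pays 88

88


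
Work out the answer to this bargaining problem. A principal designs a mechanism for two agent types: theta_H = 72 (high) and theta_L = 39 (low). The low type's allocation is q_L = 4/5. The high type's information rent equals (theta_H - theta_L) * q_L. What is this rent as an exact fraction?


Step 1: theta_H - theta_L = 72 - 39 = 33
Step 2: Information rent = (theta_H - theta_L) * q_L
Step 3: = 33 * 4/5
Step 4: = 132/5

132/5


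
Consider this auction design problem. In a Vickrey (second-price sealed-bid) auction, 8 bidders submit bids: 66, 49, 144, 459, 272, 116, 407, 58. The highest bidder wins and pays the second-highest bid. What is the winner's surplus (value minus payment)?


Step 1: Sort bids in descending order: 459, 407, 272, 144, 116, 66, 58, 49
Step 2: The winning bid is the highest: 459
Step 3: The payment equals the second-highest bid: 407
Step 4: Surplus = winner's bid - payment = 459 - 407 = 52

52


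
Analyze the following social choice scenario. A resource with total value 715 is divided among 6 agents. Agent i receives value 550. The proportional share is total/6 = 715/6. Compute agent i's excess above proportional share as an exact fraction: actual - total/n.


Step 1: Proportional share = 715/6
Step 2: Agent's actual allocation = 550
Step 3: Excess = 550 - 715/6 = 2585/6

2585/6


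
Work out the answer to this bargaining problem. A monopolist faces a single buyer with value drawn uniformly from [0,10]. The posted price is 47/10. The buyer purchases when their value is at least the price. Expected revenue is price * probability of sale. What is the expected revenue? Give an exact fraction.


Step 1: Posted price r = 47/10, value support [0,10]
Step 2: P(v >= r) = (10 - 47/10)/10 = 53/100
Step 3: Expected revenue = r * P(v >= r) = 47/10 * 53/100
Step 4: Revenue = 2491/1000

2491/1000


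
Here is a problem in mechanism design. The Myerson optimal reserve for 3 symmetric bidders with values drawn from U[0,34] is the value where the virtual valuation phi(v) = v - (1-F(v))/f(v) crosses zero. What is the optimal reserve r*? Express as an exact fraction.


Step 1: For U[0,34], F(v) = v/34 and f(v) = 1/34
Step 2: phi(v) = v - (1 - v/34)/(1/34) = v - (34 - v) = 2v - 34
Step 3: Set phi(r*) = 0: 2r* - 34 = 0
Step 4: r* = 34/2 = 17 (the number of bidders n = 3 does not enter)

17


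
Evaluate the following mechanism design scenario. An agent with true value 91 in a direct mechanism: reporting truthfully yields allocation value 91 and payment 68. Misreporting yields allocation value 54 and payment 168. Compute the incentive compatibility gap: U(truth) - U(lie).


Step 1: U(truth) = value - payment = 91 - 68 = 23
Step 2: U(lie) = allocation - payment = 54 - 168 = -114
Step 3: IC gap = 23 - (-114) = 137

137


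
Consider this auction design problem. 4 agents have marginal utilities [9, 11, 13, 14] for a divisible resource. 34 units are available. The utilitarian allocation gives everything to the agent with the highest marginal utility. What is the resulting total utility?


Step 1: The marginal utilities are [9, 11, 13, 14]
Step 2: The highest marginal utility is 14
Step 3: All 34 units go to that agent
Step 4: Total utility = 14 * 34 = 476

476
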